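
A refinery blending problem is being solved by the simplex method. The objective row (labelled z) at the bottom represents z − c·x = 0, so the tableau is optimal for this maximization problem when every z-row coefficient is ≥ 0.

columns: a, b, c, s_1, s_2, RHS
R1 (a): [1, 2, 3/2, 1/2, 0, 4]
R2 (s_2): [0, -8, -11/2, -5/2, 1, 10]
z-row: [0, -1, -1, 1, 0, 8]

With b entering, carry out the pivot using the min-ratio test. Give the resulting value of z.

Ratio test on column b — row 1: 4/2 = 2; row 2: entry -8 ≤ 0. Minimum is 2 at row 1 (a leaves); pivot element 2.
Pivot on row 1; the z-row RHS becomes 8 − (-1)·2 = 10.

10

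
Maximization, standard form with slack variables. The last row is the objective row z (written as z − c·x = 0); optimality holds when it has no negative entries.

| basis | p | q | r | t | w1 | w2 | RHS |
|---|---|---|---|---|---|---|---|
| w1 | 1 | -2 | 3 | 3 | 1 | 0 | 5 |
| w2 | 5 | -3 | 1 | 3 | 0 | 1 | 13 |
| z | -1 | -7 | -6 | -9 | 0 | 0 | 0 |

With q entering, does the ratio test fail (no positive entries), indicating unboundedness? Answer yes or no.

Every constraint-row entry in column q is ≤ 0, so increasing q is unbounded.

yes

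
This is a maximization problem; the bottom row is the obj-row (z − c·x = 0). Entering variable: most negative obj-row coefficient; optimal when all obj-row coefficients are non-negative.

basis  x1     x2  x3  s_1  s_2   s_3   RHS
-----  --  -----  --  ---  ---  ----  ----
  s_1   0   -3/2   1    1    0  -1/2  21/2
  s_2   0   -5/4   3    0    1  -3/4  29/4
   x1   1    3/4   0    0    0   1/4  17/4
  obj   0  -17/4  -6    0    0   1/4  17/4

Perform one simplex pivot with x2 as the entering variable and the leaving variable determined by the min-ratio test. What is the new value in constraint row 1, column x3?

1

Ratio test on column x2 — row 1: entry -3/2 ≤ 0; row 2: entry -5/4 ≤ 0; row 3: (17/4)/(3/4) = 17/3. Minimum is 17/3 at row 3 (x1 leaves); pivot element 3/4.
Divide row 3 by 3/4; eliminate column x2 from the other rows.
Row 1 update in column x3: 1 − (-3/2)·0 = 1.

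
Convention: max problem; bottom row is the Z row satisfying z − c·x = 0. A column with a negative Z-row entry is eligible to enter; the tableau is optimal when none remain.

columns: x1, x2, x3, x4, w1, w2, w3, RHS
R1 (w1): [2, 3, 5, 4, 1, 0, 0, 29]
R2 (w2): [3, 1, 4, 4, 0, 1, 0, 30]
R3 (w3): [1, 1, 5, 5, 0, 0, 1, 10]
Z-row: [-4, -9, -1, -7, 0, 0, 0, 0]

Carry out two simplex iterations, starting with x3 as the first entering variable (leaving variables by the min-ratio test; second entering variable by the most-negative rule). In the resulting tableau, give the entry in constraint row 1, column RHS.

Ratio test on column x3 — row 1: 29/5 = 29/5; row 2: 30/4 = 15/2; row 3: 10/5 = 2. Minimum is 2 at row 3 (w3 leaves); pivot element 5.
Divide row 3 by 5; eliminate column x3 from the other rows.
Second iteration: most negative Z-row entry is -44/5 in column x2, so x2 enters.
Ratio test on column x2 — row 1: 19/2 = 19/2; row 2: 22/(1/5) = 110; row 3: 2/(1/5) = 10. Minimum is 19/2 at row 1 (w1 leaves); pivot element 2.
Divide row 1 by 2; eliminate column x2 from the other rows.
After both pivots, the entry at constraint row 1, column RHS is 19/2.

19/2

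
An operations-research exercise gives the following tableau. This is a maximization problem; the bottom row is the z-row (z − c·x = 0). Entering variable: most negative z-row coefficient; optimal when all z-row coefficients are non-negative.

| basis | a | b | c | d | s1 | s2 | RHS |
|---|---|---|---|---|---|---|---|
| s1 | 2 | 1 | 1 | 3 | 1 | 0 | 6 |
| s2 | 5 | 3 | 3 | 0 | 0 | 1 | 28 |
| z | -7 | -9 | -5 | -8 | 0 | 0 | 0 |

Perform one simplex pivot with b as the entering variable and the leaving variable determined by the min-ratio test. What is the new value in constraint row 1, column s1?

1

Ratio test on column b — row 1: 6/1 = 6; row 2: 28/3 = 28/3. Minimum is 6 at row 1 (s1 leaves); pivot element 1.
Divide row 1 by 1; eliminate column b from the other rows.
In the new row 1, the s1 entry is the old entry divided by the pivot: 1/1 = 1.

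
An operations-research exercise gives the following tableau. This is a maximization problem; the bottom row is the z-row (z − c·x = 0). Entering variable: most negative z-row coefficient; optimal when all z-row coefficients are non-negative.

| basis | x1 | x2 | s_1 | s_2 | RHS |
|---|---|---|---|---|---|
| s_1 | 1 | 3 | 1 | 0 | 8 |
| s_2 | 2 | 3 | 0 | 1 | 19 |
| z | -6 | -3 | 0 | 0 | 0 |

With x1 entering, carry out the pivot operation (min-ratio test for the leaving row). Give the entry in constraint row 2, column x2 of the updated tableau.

-3

Ratio test on column x1 — row 1: 8/1 = 8; row 2: 19/2 = 19/2. Minimum is 8 at row 1 (s_1 leaves); pivot element 1.
Divide row 1 by 1; eliminate column x1 from the other rows.
Row 2 update in column x2: 3 − 2·3 = -3.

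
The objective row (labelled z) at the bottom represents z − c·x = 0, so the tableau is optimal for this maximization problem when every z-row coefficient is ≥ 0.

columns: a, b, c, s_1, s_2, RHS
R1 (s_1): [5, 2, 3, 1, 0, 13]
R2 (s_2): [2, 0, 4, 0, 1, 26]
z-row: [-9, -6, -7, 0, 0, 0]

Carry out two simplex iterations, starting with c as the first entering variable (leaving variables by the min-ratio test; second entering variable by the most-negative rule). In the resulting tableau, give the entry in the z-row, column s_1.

Ratio test on column c — row 1: 13/3 = 13/3; row 2: 26/4 = 13/2. Minimum is 13/3 at row 1 (s_1 leaves); pivot element 3.
Divide row 1 by 3; eliminate column c from the other rows.
Second iteration: most negative z-row entry is -4/3 in column b, so b enters.
Ratio test on column b — row 1: (13/3)/(2/3) = 13/2; row 2: entry -8/3 ≤ 0. Minimum is 13/2 at row 1 (c leaves); pivot element 2/3.
Divide row 1 by 2/3; eliminate column b from the other rows.
After both pivots, the entry at the z-row, column s_1 is 3.

3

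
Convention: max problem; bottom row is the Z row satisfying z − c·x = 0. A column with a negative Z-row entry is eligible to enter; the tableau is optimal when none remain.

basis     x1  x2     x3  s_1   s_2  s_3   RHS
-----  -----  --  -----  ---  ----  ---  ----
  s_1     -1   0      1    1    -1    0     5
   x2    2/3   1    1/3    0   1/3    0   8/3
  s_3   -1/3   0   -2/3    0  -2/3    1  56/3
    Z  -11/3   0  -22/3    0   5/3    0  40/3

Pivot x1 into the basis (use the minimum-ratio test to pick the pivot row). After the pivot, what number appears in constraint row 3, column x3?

-1/2

Ratio test on column x1 — row 1: entry -1 ≤ 0; row 2: (8/3)/(2/3) = 4; row 3: entry -1/3 ≤ 0. Minimum is 4 at row 2 (x2 leaves); pivot element 2/3.
Divide row 2 by 2/3; eliminate column x1 from the other rows.
Row 3 update in column x3: -2/3 − (-1/3)·(1/2) = -1/2.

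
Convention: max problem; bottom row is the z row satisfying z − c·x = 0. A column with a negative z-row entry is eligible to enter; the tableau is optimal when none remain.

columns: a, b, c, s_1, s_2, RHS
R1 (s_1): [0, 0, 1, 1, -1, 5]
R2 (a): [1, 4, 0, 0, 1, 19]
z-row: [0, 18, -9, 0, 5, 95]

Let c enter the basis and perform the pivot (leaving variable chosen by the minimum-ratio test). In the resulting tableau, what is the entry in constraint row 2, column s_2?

1

Ratio test on column c — row 1: 5/1 = 5; row 2: entry 0 ≤ 0. Minimum is 5 at row 1 (s_1 leaves); pivot element 1.
Divide row 1 by 1; eliminate column c from the other rows.
Row 2 update in column s_2: 1 − 0·(-1) = 1.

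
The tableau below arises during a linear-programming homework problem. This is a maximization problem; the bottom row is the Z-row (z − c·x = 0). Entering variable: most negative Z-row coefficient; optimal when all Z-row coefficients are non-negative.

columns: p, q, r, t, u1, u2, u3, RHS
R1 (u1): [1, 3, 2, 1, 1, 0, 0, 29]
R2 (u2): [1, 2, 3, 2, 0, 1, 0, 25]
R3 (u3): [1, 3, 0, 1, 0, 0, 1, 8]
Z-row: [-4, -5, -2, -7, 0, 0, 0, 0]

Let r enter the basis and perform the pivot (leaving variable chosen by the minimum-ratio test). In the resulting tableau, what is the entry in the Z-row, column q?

Ratio test on column r — row 1: 29/2 = 29/2; row 2: 25/3 = 25/3; row 3: entry 0 ≤ 0. Minimum is 25/3 at row 2 (u2 leaves); pivot element 3.
Divide row 2 by 3; eliminate column r from the other rows.
Z-row update in column q: -5 − (-2)·(2/3) = -11/3.

-11/3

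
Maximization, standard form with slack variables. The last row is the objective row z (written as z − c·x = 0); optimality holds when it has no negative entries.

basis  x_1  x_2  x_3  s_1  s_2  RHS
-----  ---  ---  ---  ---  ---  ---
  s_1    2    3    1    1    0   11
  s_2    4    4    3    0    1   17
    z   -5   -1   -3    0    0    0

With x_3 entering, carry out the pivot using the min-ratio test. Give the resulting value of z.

Ratio test on column x_3 — row 1: 11/1 = 11; row 2: 17/3 = 17/3. Minimum is 17/3 at row 2 (s_2 leaves); pivot element 3.
Pivot on row 2; the z-row RHS becomes 0 − (-3)·(17/3) = 17.

17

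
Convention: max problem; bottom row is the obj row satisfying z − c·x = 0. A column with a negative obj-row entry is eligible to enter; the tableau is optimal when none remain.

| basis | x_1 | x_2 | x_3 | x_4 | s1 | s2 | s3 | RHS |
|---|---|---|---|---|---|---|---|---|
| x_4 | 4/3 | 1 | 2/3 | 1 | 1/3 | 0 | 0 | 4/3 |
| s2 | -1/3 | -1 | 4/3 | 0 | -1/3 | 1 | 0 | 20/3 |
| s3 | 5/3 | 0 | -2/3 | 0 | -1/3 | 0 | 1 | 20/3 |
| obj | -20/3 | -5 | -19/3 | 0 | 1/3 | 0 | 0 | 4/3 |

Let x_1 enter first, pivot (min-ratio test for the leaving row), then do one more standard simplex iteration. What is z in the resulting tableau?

14

Ratio test on column x_1 — row 1: (4/3)/(4/3) = 1; row 2: entry -1/3 ≤ 0; row 3: (20/3)/(5/3) = 4. Minimum is 1 at row 1 (x_4 leaves); pivot element 4/3.
Pivot on row 1; the obj-row RHS becomes 4/3 − (-20/3)·1 = 8.
Next entering variable (most negative obj-row entry -3): x_3.
Ratio test on column x_3 — row 1: 1/(1/2) = 2; row 2: 7/(3/2) = 14/3; row 3: entry -3/2 ≤ 0. Minimum is 2 at row 1 (x_1 leaves); pivot element 1/2.
After the second pivot the obj-row RHS is 8 − (-3)·2 = 14.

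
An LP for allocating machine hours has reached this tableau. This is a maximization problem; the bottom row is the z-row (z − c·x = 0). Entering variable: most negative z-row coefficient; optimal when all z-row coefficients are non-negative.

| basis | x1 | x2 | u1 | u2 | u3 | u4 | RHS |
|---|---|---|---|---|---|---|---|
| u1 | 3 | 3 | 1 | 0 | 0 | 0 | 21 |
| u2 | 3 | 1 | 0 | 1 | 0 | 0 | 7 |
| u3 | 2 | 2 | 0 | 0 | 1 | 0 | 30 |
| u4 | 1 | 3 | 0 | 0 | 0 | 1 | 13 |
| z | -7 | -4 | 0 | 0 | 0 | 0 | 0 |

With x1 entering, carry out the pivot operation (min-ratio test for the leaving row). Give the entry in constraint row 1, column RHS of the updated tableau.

Ratio test on column x1 — row 1: 21/3 = 7; row 2: 7/3 = 7/3; row 3: 30/2 = 15; row 4: 13/1 = 13. Minimum is 7/3 at row 2 (u2 leaves); pivot element 3.
Divide row 2 by 3; eliminate column x1 from the other rows.
Row 1 update in column RHS: 21 − 3·(7/3) = 14.

14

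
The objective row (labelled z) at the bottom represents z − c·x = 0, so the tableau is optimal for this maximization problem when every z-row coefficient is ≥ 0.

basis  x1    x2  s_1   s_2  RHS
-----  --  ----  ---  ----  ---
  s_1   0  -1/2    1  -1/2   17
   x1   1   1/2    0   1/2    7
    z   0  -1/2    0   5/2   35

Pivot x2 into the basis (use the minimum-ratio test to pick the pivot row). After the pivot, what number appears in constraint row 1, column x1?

1

Ratio test on column x2 — row 1: entry -1/2 ≤ 0; row 2: 7/(1/2) = 14. Minimum is 14 at row 2 (x1 leaves); pivot element 1/2.
Divide row 2 by 1/2; eliminate column x2 from the other rows.
Row 1 update in column x1: 0 − (-1/2)·2 = 1.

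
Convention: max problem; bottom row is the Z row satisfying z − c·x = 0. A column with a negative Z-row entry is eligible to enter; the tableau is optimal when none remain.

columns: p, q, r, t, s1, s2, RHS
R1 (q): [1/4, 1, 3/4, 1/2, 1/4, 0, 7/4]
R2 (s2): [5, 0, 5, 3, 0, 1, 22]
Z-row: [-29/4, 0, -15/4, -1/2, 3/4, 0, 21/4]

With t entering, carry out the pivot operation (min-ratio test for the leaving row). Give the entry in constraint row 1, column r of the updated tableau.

Ratio test on column t — row 1: (7/4)/(1/2) = 7/2; row 2: 22/3 = 22/3. Minimum is 7/2 at row 1 (q leaves); pivot element 1/2.
Divide row 1 by 1/2; eliminate column t from the other rows.
In the new row 1, the r entry is the old entry divided by the pivot: (3/4)/(1/2) = 3/2.

3/2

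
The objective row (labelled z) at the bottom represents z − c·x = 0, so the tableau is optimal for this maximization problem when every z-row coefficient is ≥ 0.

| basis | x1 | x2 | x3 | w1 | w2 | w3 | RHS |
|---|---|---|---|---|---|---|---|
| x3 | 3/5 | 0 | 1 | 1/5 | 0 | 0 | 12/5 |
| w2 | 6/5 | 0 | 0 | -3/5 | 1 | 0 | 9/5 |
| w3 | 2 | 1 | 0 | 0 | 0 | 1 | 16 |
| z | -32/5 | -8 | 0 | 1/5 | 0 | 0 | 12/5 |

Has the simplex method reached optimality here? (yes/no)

no

The z-row has a negative entry -8 in column x2, so it is not optimal.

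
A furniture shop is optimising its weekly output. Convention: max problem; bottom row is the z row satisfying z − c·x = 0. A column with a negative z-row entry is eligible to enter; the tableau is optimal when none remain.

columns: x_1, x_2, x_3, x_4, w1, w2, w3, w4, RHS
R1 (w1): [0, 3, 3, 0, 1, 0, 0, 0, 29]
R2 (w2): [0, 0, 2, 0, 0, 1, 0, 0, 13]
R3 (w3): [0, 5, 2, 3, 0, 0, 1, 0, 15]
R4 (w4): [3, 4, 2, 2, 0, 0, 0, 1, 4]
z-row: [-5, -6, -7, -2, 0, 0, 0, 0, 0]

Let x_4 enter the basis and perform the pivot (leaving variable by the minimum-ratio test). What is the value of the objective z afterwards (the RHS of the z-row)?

Ratio test on column x_4 — row 1: entry 0 ≤ 0; row 2: entry 0 ≤ 0; row 3: 15/3 = 5; row 4: 4/2 = 2. Minimum is 2 at row 4 (w4 leaves); pivot element 2.
Pivot on row 4; the z-row RHS becomes 0 − (-2)·2 = 4.

4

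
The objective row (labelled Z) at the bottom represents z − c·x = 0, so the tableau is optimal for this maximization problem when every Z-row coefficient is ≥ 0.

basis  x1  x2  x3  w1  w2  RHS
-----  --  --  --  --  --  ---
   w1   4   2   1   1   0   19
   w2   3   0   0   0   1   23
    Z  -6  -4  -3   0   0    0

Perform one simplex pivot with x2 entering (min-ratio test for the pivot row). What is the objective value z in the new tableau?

38

Ratio test on column x2 — row 1: 19/2 = 19/2; row 2: entry 0 ≤ 0. Minimum is 19/2 at row 1 (w1 leaves); pivot element 2.
Pivot on row 1; the Z-row RHS becomes 0 − (-4)·(19/2) = 38.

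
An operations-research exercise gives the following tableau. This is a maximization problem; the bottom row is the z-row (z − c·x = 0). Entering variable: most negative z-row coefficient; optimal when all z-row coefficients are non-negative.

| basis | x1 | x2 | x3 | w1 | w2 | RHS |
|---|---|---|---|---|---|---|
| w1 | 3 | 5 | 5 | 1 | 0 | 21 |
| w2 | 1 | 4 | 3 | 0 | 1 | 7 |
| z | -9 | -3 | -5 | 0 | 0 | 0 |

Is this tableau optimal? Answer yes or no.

no

The z-row has a negative entry -9 in column x1, so it is not optimal.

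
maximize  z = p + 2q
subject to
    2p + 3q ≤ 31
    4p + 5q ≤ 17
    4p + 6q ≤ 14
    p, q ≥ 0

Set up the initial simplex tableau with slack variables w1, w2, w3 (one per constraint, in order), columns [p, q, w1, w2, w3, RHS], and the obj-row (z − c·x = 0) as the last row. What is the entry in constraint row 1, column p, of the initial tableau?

Constraint 1 has coefficient 2 on p.

2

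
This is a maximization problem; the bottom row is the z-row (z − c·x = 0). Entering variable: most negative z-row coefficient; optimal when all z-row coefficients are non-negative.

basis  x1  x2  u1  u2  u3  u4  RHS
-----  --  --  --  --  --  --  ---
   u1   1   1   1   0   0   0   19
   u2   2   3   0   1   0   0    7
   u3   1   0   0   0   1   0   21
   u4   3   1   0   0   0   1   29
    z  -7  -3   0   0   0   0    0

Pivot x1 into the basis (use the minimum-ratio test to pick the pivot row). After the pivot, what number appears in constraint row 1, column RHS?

Ratio test on column x1 — row 1: 19/1 = 19; row 2: 7/2 = 7/2; row 3: 21/1 = 21; row 4: 29/3 = 29/3. Minimum is 7/2 at row 2 (u2 leaves); pivot element 2.
Divide row 2 by 2; eliminate column x1 from the other rows.
Row 1 update in column RHS: 19 − 1·(7/2) = 31/2.

31/2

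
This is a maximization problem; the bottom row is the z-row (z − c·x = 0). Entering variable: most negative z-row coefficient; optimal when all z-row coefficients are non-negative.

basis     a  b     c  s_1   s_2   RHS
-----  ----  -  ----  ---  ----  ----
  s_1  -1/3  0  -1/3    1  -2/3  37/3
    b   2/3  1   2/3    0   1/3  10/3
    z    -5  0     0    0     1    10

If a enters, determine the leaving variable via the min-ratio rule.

b

Column a entries and ratios — s_1: -1/3 ≤ 0, skip; b: (10/3)/(2/3) = 5.
Smallest ratio is 5 in the row of b, so b leaves.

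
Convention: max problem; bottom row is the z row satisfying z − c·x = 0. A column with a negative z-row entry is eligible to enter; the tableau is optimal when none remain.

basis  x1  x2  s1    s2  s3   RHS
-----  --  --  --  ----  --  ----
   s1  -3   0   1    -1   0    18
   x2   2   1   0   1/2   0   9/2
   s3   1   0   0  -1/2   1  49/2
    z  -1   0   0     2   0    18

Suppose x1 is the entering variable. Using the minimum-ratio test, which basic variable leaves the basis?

x2

Column x1 entries and ratios — s1: -3 ≤ 0, skip; x2: (9/2)/2 = 9/4; s3: (49/2)/1 = 49/2.
Smallest ratio is 9/4 in the row of x2, so x2 leaves.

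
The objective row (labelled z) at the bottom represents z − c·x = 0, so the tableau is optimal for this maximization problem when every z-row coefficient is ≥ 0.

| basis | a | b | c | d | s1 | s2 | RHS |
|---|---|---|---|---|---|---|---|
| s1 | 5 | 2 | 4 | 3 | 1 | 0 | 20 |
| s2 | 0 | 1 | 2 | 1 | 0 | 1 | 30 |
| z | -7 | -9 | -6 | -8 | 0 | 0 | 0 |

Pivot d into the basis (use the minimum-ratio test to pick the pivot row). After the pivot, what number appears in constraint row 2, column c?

Ratio test on column d — row 1: 20/3 = 20/3; row 2: 30/1 = 30. Minimum is 20/3 at row 1 (s1 leaves); pivot element 3.
Divide row 1 by 3; eliminate column d from the other rows.
Row 2 update in column c: 2 − 1·(4/3) = 2/3.

2/3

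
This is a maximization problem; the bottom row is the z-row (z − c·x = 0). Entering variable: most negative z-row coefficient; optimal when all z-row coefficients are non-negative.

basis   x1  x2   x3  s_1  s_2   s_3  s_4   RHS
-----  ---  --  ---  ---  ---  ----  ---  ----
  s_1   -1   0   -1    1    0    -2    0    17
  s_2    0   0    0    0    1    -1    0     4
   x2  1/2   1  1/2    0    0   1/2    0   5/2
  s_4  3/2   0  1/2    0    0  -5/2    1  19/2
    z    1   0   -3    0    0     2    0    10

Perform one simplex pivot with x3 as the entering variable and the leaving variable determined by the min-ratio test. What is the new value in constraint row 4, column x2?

-1

Ratio test on column x3 — row 1: entry -1 ≤ 0; row 2: entry 0 ≤ 0; row 3: (5/2)/(1/2) = 5; row 4: (19/2)/(1/2) = 19. Minimum is 5 at row 3 (x2 leaves); pivot element 1/2.
Divide row 3 by 1/2; eliminate column x3 from the other rows.
Row 4 update in column x2: 0 − (1/2)·2 = -1.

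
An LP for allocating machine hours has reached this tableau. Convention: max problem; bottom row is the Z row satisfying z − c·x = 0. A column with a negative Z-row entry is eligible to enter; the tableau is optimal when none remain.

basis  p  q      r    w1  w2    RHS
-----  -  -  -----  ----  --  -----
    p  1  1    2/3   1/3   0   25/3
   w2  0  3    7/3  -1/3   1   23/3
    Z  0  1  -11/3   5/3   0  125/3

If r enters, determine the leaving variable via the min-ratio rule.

Column r entries and ratios — p: (25/3)/(2/3) = 25/2; w2: (23/3)/(7/3) = 23/7.
Smallest ratio is 23/7 in the row of w2, so w2 leaves.

w2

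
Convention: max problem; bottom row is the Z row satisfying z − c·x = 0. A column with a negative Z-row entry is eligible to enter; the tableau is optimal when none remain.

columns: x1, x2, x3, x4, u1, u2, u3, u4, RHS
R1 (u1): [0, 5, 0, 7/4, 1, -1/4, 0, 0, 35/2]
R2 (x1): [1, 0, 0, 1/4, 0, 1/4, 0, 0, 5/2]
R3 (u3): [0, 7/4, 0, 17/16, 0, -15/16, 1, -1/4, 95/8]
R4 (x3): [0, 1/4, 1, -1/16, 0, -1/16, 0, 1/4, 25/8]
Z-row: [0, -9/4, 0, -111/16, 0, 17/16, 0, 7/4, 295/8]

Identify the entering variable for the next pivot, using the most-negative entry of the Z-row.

Negative Z-row entries: x2: -9/4, x4: -111/16.
The most negative is -111/16 in column x4, so x4 enters.

x4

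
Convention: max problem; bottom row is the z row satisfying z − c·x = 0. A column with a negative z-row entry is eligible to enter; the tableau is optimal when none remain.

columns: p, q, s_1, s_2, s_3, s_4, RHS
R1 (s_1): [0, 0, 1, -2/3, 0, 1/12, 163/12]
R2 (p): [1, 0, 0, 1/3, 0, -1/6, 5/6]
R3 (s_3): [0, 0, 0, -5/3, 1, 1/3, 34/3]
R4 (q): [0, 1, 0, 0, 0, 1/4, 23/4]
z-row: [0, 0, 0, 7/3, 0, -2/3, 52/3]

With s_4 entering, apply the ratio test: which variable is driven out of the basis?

Column s_4 entries and ratios — s_1: (163/12)/(1/12) = 163; p: -1/6 ≤ 0, skip; s_3: (34/3)/(1/3) = 34; q: (23/4)/(1/4) = 23.
Smallest ratio is 23 in the row of q, so q leaves.

q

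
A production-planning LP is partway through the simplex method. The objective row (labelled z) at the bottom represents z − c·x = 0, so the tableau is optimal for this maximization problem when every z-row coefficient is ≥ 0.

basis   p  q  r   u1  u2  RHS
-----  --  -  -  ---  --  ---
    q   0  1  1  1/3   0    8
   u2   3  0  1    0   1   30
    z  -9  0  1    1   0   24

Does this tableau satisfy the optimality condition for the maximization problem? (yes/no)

no

The z-row has a negative entry -9 in column p, so it is not optimal.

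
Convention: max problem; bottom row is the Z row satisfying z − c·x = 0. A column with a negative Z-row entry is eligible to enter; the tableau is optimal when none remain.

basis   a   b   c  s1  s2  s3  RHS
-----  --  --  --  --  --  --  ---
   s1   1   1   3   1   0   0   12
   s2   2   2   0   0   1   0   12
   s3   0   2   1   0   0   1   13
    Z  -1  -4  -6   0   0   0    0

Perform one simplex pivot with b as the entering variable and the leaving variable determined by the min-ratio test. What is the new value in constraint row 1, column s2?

Ratio test on column b — row 1: 12/1 = 12; row 2: 12/2 = 6; row 3: 13/2 = 13/2. Minimum is 6 at row 2 (s2 leaves); pivot element 2.
Divide row 2 by 2; eliminate column b from the other rows.
Row 1 update in column s2: 0 − 1·(1/2) = -1/2.

-1/2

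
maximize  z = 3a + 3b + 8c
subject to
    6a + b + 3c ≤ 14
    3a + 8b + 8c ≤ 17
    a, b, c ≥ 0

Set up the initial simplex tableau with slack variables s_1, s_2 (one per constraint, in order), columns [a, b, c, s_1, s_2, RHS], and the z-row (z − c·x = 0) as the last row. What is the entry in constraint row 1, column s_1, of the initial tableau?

1

Slack s_1 belongs to constraint 1; its column is the unit vector e_1, so the entry in row 1 is 1.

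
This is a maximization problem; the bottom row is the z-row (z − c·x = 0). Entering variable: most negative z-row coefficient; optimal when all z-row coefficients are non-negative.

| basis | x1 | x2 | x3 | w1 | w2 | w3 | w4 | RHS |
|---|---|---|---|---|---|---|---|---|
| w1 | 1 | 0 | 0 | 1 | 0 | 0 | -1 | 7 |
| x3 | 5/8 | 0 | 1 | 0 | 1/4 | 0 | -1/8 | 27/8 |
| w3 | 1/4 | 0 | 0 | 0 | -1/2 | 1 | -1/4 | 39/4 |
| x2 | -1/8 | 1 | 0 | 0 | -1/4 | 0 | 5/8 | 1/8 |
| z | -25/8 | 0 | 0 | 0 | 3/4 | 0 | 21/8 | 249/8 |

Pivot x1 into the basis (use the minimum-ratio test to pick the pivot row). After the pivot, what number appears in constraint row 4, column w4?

Ratio test on column x1 — row 1: 7/1 = 7; row 2: (27/8)/(5/8) = 27/5; row 3: (39/4)/(1/4) = 39; row 4: entry -1/8 ≤ 0. Minimum is 27/5 at row 2 (x3 leaves); pivot element 5/8.
Divide row 2 by 5/8; eliminate column x1 from the other rows.
Row 4 update in column w4: 5/8 − (-1/8)·(-1/5) = 3/5.

3/5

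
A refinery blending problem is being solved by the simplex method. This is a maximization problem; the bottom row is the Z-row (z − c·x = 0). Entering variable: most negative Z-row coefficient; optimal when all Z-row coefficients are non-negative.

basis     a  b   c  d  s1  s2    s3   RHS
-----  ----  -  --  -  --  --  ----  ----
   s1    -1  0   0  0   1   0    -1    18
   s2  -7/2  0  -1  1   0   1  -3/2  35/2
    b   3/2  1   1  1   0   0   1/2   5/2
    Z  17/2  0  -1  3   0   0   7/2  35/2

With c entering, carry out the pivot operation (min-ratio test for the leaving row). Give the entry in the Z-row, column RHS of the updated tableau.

20

Ratio test on column c — row 1: entry 0 ≤ 0; row 2: entry -1 ≤ 0; row 3: (5/2)/1 = 5/2. Minimum is 5/2 at row 3 (b leaves); pivot element 1.
Divide row 3 by 1; eliminate column c from the other rows.
Z-row update in column RHS: 35/2 − (-1)·(5/2) = 20.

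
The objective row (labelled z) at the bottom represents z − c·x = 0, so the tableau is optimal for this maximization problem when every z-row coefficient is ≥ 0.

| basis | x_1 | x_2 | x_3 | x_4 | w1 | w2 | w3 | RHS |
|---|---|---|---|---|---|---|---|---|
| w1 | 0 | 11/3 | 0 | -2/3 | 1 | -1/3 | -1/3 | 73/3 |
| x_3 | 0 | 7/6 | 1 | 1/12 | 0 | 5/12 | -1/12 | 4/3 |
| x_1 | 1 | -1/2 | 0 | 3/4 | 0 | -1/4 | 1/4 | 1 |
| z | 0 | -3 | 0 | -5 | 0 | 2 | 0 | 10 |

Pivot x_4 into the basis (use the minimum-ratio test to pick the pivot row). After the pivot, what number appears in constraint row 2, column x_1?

-1/9

Ratio test on column x_4 — row 1: entry -2/3 ≤ 0; row 2: (4/3)/(1/12) = 16; row 3: 1/(3/4) = 4/3. Minimum is 4/3 at row 3 (x_1 leaves); pivot element 3/4.
Divide row 3 by 3/4; eliminate column x_4 from the other rows.
Row 2 update in column x_1: 0 − (1/12)·(4/3) = -1/9.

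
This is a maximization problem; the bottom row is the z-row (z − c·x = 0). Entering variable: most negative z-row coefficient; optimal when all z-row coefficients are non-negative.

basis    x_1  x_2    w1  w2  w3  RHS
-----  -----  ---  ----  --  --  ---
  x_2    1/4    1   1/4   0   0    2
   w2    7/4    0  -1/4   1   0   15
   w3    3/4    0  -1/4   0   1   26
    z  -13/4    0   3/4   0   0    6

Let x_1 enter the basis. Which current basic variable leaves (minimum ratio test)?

Column x_1 entries and ratios — x_2: 2/(1/4) = 8; w2: 15/(7/4) = 60/7; w3: 26/(3/4) = 104/3.
Smallest ratio is 8 in the row of x_2, so x_2 leaves.

x_2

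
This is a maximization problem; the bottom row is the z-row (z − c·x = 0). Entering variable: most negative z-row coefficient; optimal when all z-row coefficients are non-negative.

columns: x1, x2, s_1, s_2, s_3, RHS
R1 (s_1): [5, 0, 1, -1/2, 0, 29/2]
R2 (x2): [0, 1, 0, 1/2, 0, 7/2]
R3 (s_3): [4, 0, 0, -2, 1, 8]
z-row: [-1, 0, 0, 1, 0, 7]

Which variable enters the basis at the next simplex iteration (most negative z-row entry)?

Negative z-row entries: x1: -1.
The most negative is -1 in column x1, so x1 enters.

x1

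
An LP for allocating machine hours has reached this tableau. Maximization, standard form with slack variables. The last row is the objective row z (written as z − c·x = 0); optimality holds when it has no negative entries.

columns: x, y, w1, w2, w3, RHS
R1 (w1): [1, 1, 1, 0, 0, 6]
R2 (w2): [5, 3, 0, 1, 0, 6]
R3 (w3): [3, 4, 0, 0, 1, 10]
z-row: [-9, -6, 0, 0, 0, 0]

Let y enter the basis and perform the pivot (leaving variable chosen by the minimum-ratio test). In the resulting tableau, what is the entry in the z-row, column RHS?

12

Ratio test on column y — row 1: 6/1 = 6; row 2: 6/3 = 2; row 3: 10/4 = 5/2. Minimum is 2 at row 2 (w2 leaves); pivot element 3.
Divide row 2 by 3; eliminate column y from the other rows.
z-row update in column RHS: 0 − (-6)·2 = 12.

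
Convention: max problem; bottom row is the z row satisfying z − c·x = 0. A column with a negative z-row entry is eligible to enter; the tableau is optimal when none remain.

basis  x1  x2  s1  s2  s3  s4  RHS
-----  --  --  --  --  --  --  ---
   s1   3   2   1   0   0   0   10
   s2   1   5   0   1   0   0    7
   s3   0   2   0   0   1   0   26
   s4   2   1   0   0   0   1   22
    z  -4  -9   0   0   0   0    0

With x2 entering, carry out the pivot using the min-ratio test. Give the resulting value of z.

63/5

Ratio test on column x2 — row 1: 10/2 = 5; row 2: 7/5 = 7/5; row 3: 26/2 = 13; row 4: 22/1 = 22. Minimum is 7/5 at row 2 (s2 leaves); pivot element 5.
Pivot on row 2; the z-row RHS becomes 0 − (-9)·(7/5) = 63/5.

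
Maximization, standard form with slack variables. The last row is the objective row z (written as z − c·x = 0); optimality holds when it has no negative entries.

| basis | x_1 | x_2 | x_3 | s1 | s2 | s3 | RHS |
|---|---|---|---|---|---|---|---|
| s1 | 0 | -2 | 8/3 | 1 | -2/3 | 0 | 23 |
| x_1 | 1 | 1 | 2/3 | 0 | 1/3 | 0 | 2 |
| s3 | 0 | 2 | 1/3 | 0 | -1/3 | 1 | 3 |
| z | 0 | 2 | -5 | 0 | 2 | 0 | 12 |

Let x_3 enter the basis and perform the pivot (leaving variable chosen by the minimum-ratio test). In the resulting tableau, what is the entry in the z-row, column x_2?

Ratio test on column x_3 — row 1: 23/(8/3) = 69/8; row 2: 2/(2/3) = 3; row 3: 3/(1/3) = 9. Minimum is 3 at row 2 (x_1 leaves); pivot element 2/3.
Divide row 2 by 2/3; eliminate column x_3 from the other rows.
z-row update in column x_2: 2 − (-5)·(3/2) = 19/2.

19/2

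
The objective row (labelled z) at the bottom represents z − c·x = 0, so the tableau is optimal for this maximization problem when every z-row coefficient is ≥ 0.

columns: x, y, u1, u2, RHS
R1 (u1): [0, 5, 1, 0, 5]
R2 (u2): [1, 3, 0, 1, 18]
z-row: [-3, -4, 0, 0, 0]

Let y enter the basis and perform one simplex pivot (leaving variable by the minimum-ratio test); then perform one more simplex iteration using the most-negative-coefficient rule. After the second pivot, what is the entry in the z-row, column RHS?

Ratio test on column y — row 1: 5/5 = 1; row 2: 18/3 = 6. Minimum is 1 at row 1 (u1 leaves); pivot element 5.
Divide row 1 by 5; eliminate column y from the other rows.
Second iteration: most negative z-row entry is -3 in column x, so x enters.
Ratio test on column x — row 1: entry 0 ≤ 0; row 2: 15/1 = 15. Minimum is 15 at row 2 (u2 leaves); pivot element 1.
Divide row 2 by 1; eliminate column x from the other rows.
After both pivots, the entry at the z-row, column RHS is 49.

49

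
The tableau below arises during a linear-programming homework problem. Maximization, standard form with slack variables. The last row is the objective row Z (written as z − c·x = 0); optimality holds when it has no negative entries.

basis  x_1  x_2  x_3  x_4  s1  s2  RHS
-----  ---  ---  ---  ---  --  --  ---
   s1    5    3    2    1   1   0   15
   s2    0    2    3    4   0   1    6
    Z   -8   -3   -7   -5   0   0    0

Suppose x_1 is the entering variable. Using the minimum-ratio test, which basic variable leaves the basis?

s1

Column x_1 entries and ratios — s1: 15/5 = 3; s2: 0 ≤ 0, skip.
Smallest ratio is 3 in the row of s1, so s1 leaves.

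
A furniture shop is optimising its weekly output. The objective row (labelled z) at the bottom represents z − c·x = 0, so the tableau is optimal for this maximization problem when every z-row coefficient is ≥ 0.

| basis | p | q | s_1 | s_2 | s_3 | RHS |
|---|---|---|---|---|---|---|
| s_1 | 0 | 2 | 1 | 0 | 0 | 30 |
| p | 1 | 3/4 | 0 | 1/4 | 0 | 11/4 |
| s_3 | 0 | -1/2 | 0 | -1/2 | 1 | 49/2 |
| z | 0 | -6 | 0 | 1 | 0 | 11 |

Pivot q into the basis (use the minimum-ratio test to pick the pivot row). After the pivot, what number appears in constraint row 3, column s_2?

-1/3

Ratio test on column q — row 1: 30/2 = 15; row 2: (11/4)/(3/4) = 11/3; row 3: entry -1/2 ≤ 0. Minimum is 11/3 at row 2 (p leaves); pivot element 3/4.
Divide row 2 by 3/4; eliminate column q from the other rows.
Row 3 update in column s_2: -1/2 − (-1/2)·(1/3) = -1/3.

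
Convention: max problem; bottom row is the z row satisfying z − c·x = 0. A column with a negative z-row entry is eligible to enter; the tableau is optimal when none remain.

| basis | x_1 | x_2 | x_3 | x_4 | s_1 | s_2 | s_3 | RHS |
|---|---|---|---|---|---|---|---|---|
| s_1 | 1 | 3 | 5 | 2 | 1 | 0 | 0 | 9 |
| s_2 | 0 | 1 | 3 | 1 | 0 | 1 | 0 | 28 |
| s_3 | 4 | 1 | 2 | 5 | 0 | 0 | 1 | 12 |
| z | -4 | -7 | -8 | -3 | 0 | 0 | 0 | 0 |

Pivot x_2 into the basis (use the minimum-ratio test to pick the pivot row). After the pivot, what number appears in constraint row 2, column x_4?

Ratio test on column x_2 — row 1: 9/3 = 3; row 2: 28/1 = 28; row 3: 12/1 = 12. Minimum is 3 at row 1 (s_1 leaves); pivot element 3.
Divide row 1 by 3; eliminate column x_2 from the other rows.
Row 2 update in column x_4: 1 − 1·(2/3) = 1/3.

1/3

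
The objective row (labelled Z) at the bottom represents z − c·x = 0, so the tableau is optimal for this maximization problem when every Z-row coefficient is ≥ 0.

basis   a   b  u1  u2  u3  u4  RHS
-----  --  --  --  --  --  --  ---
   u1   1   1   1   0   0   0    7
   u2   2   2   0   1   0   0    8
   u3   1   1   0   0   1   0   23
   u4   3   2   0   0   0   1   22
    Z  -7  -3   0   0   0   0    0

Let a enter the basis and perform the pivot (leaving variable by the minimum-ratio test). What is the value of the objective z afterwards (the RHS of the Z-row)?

28

Ratio test on column a — row 1: 7/1 = 7; row 2: 8/2 = 4; row 3: 23/1 = 23; row 4: 22/3 = 22/3. Minimum is 4 at row 2 (u2 leaves); pivot element 2.
Pivot on row 2; the Z-row RHS becomes 0 − (-7)·4 = 28.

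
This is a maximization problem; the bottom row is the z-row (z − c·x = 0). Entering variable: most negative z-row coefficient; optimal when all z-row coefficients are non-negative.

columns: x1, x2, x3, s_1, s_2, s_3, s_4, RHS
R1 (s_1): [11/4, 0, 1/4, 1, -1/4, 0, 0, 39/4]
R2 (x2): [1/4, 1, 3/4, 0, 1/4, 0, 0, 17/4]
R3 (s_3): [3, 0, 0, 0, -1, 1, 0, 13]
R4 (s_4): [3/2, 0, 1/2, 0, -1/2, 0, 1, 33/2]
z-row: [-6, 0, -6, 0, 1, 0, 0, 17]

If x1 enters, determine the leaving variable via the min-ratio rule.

Column x1 entries and ratios — s_1: (39/4)/(11/4) = 39/11; x2: (17/4)/(1/4) = 17; s_3: 13/3 = 13/3; s_4: (33/2)/(3/2) = 11.
Smallest ratio is 39/11 in the row of s_1, so s_1 leaves.

s_1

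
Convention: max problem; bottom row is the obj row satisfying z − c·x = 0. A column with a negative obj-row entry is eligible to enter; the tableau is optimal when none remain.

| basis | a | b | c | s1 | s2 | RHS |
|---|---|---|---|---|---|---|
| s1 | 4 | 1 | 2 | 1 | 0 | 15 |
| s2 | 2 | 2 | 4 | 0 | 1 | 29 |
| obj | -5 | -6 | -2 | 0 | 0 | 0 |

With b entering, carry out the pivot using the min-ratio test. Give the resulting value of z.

87

Ratio test on column b — row 1: 15/1 = 15; row 2: 29/2 = 29/2. Minimum is 29/2 at row 2 (s2 leaves); pivot element 2.
Pivot on row 2; the obj-row RHS becomes 0 − (-6)·(29/2) = 87.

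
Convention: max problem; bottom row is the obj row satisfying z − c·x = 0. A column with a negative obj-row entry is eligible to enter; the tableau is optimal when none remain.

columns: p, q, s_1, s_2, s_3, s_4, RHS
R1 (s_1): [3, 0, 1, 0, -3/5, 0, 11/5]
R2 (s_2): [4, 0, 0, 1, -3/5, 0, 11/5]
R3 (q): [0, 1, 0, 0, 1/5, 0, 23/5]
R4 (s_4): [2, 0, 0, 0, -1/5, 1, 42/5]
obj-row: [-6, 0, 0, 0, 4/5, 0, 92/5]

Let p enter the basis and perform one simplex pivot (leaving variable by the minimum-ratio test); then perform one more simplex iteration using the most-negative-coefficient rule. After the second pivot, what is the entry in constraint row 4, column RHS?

5

Ratio test on column p — row 1: (11/5)/3 = 11/15; row 2: (11/5)/4 = 11/20; row 3: entry 0 ≤ 0; row 4: (42/5)/2 = 21/5. Minimum is 11/20 at row 2 (s_2 leaves); pivot element 4.
Divide row 2 by 4; eliminate column p from the other rows.
Second iteration: most negative obj-row entry is -1/10 in column s_3, so s_3 enters.
Ratio test on column s_3 — row 1: entry -3/20 ≤ 0; row 2: entry -3/20 ≤ 0; row 3: (23/5)/(1/5) = 23; row 4: (73/10)/(1/10) = 73. Minimum is 23 at row 3 (q leaves); pivot element 1/5.
Divide row 3 by 1/5; eliminate column s_3 from the other rows.
After both pivots, the entry at constraint row 4, column RHS is 5.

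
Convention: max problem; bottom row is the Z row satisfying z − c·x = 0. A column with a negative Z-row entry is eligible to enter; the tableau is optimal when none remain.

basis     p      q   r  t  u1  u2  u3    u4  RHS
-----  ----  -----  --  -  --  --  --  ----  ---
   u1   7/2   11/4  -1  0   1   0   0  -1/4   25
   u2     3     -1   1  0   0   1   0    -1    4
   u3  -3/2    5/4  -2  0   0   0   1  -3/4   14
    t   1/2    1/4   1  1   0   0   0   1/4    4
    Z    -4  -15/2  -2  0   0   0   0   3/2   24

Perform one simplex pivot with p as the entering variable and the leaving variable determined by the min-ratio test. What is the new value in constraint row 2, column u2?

Ratio test on column p — row 1: 25/(7/2) = 50/7; row 2: 4/3 = 4/3; row 3: entry -3/2 ≤ 0; row 4: 4/(1/2) = 8. Minimum is 4/3 at row 2 (u2 leaves); pivot element 3.
Divide row 2 by 3; eliminate column p from the other rows.
In the new row 2, the u2 entry is the old entry divided by the pivot: 1/3 = 1/3.

1/3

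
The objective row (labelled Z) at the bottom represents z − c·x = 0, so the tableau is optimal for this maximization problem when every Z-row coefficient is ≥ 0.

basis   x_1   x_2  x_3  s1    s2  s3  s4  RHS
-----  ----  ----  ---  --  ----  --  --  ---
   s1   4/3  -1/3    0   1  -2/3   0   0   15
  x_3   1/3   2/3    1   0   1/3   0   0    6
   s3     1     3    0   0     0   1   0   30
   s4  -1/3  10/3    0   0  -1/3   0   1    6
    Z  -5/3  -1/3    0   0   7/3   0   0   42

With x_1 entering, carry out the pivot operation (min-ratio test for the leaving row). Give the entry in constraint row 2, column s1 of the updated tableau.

Ratio test on column x_1 — row 1: 15/(4/3) = 45/4; row 2: 6/(1/3) = 18; row 3: 30/1 = 30; row 4: entry -1/3 ≤ 0. Minimum is 45/4 at row 1 (s1 leaves); pivot element 4/3.
Divide row 1 by 4/3; eliminate column x_1 from the other rows.
Row 2 update in column s1: 0 − (1/3)·(3/4) = -1/4.

-1/4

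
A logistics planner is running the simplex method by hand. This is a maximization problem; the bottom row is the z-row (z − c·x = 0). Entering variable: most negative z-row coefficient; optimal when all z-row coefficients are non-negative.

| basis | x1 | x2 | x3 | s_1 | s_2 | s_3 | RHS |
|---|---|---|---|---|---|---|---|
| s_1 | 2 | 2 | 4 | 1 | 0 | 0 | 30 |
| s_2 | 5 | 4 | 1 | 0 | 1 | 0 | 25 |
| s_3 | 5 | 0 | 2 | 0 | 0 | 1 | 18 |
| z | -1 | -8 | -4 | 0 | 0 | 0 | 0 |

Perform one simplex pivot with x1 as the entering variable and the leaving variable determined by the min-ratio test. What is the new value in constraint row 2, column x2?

4

Ratio test on column x1 — row 1: 30/2 = 15; row 2: 25/5 = 5; row 3: 18/5 = 18/5. Minimum is 18/5 at row 3 (s_3 leaves); pivot element 5.
Divide row 3 by 5; eliminate column x1 from the other rows.
Row 2 update in column x2: 4 − 5·0 = 4.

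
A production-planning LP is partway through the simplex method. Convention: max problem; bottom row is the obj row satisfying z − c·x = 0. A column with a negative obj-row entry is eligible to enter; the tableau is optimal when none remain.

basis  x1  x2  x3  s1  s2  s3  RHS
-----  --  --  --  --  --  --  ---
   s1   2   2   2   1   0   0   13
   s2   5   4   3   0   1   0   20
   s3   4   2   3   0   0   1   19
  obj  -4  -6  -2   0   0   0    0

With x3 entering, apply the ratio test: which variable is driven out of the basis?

Column x3 entries and ratios — s1: 13/2 = 13/2; s2: 20/3 = 20/3; s3: 19/3 = 19/3.
Smallest ratio is 19/3 in the row of s3, so s3 leaves.

s3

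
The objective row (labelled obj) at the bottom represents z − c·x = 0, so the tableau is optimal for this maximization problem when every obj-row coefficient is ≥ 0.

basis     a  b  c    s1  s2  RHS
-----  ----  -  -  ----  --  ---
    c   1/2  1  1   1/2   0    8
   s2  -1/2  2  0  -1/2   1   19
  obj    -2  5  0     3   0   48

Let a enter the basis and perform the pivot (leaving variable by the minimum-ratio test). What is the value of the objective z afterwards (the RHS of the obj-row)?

Ratio test on column a — row 1: 8/(1/2) = 16; row 2: entry -1/2 ≤ 0. Minimum is 16 at row 1 (c leaves); pivot element 1/2.
Pivot on row 1; the obj-row RHS becomes 48 − (-2)·16 = 80.

80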